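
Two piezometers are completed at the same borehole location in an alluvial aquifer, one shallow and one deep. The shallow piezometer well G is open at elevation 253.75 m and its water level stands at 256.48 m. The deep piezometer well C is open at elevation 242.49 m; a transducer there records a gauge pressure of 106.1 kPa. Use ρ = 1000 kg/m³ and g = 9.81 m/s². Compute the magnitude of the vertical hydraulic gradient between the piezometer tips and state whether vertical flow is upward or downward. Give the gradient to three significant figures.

|i_v| ≈ 0.282; vertical flow is downward

Total head at well G: h = 256.48 m (water level in the standpipe).
Pressure head at well C: ψ = P/(ρg) = 106.1×1000 / (1000 × 9.81) = 10.82 m.
Total head at well C: h = z + ψ = 242.49 + 10.82 = 253.31 m.
Δh = h(well G) − h(well C) = 256.48 − 253.31 = 3.17 m.
Vertical separation Δz = 253.75 − 242.49 = 11.26 m.
|i_v| = |Δh| / Δz = 3.17 / 11.26 = 0.282.
Head is higher in the shallow piezometer, so vertical flow is downward (recharge condition).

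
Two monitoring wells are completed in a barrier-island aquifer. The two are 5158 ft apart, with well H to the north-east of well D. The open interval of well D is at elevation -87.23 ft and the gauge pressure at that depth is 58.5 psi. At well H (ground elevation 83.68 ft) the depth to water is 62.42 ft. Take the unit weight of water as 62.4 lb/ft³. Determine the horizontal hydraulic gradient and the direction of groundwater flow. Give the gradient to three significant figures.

i ≈ 0.00514; groundwater flows toward the north-east

Pressure head at well D: ψ = 144·P/γ = 144 × 58.5 / 62.4 = 135.00 ft.
Total head at well D: h = z + ψ = -87.23 + 135.00 = 47.77 ft.
Total head at well H: h = 83.68 − 62.42 = 21.26 ft.
Head difference: h(well D) − h(well H) = 47.77 − 21.26 = 26.51 ft.
Hydraulic gradient: i = |Δh| / L = 26.51 / 5158 = 0.00514.
Flow is from higher to lower head: from well D toward well H, i.e. toward the north-east.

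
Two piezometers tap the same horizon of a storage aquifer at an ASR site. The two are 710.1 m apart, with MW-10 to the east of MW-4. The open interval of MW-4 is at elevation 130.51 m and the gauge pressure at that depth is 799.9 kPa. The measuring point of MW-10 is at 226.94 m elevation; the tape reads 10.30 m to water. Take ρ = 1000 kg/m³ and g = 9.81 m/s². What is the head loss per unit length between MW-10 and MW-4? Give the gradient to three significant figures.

i ≈ 0.00646 m/m

Pressure head at MW-4: ψ = P/(ρg) = 799.9×1000 / (1000 × 9.81) = 81.54 m.
Total head at MW-4: h = z + ψ = 130.51 + 81.54 = 212.05 m.
Total head at MW-10: h = 226.94 − 10.30 = 216.64 m.
Head difference: h(MW-4) − h(MW-10) = 212.05 − 216.64 = -4.59 m.
Hydraulic gradient: i = |Δh| / L = 4.59 / 710.1 = 0.00646.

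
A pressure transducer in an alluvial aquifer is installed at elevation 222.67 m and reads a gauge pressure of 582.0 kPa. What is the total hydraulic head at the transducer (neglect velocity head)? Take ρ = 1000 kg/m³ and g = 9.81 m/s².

ψ = P/(ρg) = 582.0×1000 / (1000 × 9.81) = 59.33 m.
h = z + ψ = 222.67 + 59.33 = 282.00 m.

h ≈ 282.00 m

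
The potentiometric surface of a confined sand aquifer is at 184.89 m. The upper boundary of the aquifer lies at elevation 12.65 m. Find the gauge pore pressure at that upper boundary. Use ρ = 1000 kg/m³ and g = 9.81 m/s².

P ≈ 1690 kPa

Pressure head at the aquifer top: ψ = h − z = 184.89 − 12.65 = 172.24 m.
P = ρgψ = 1000 × 9.81 × 172.24 = 1689674 Pa ≈ 1690 kPa.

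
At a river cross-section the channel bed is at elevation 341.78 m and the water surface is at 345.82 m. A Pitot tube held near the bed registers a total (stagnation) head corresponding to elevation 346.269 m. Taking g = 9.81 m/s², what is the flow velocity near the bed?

Near the bed, under hydrostatic conditions, the piezometric head (z + ψ) equals the free-surface elevation, 345.82 m.
Velocity head = total − piezometric = 346.269 − 345.82 = 0.449 m.
v = √(2g·h_v) = √(2 × 9.81 × 0.449) = 2.97 m/s.

v ≈ 2.97 m/s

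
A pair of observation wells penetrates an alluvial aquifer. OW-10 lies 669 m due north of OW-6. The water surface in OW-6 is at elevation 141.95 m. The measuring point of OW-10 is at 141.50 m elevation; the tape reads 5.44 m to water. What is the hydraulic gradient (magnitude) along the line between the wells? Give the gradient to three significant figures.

i ≈ 0.00880

Total head at OW-6: h = 141.95 m (water level in the piezometer is the total head).
Total head at OW-10: h = 141.50 − 5.44 = 136.06 m.
Head difference: h(OW-6) − h(OW-10) = 141.95 − 136.06 = 5.89 m.
Hydraulic gradient: i = |Δh| / L = 5.89 / 669 = 0.00880.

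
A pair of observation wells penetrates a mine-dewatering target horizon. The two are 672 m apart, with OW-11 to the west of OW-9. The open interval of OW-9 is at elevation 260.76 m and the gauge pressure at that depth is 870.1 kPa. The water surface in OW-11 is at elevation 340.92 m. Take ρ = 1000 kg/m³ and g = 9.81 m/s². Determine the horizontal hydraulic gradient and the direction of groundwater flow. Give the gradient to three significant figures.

i ≈ 0.0127; groundwater flows toward the west

Pressure head at OW-9: ψ = P/(ρg) = 870.1×1000 / (1000 × 9.81) = 88.70 m.
Total head at OW-9: h = z + ψ = 260.76 + 88.70 = 349.46 m.
Total head at OW-11: h = 340.92 m (water level in the piezometer is the total head).
Head difference: h(OW-9) − h(OW-11) = 349.46 − 340.92 = 8.54 m.
Hydraulic gradient: i = |Δh| / L = 8.54 / 672 = 0.0127.
Flow is from higher to lower head: from OW-9 toward OW-11, i.e. toward the west.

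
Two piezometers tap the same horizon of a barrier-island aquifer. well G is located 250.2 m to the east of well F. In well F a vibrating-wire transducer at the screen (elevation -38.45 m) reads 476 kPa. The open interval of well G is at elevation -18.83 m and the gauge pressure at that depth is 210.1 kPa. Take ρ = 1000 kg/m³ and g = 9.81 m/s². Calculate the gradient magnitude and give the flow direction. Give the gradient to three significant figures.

Pressure head at well F: ψ = P/(ρg) = 476×1000 / (1000 × 9.81) = 48.52 m.
Total head at well F: h = z + ψ = -38.45 + 48.52 = 10.07 m.
Pressure head at well G: ψ = P/(ρg) = 210.1×1000 / (1000 × 9.81) = 21.42 m.
Total head at well G: h = z + ψ = -18.83 + 21.42 = 2.59 m.
Head difference: h(well F) − h(well G) = 10.07 − 2.59 = 7.48 m.
Hydraulic gradient: i = |Δh| / L = 7.48 / 250.2 = 0.0299.
Flow is from higher to lower head: from well F toward well G, i.e. toward the east.

i ≈ 0.0299; groundwater flows toward the east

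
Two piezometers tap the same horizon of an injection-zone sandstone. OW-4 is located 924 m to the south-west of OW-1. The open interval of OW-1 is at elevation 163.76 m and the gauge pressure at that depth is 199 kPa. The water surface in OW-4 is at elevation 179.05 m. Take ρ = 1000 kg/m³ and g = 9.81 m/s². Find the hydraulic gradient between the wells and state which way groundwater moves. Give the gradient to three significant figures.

i ≈ 0.00541; groundwater flows toward the south-west

Pressure head at OW-1: ψ = P/(ρg) = 199×1000 / (1000 × 9.81) = 20.29 m.
Total head at OW-1: h = z + ψ = 163.76 + 20.29 = 184.05 m.
Total head at OW-4: h = 179.05 m (water level in the piezometer is the total head).
Head difference: h(OW-1) − h(OW-4) = 184.05 − 179.05 = 5.00 m.
Hydraulic gradient: i = |Δh| / L = 5.00 / 924 = 0.00541.
Flow is from higher to lower head: from OW-1 toward OW-4, i.e. toward the south-west.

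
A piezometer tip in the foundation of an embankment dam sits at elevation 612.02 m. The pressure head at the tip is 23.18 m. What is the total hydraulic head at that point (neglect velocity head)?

h ≈ 635.20 m

h = z + ψ = 612.02 + 23.18 = 635.20 m.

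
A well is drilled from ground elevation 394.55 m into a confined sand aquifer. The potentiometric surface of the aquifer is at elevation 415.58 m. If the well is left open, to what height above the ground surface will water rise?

≈ 21.03 m above ground

Water rises to the potentiometric surface, so the rise above ground = 415.58 − 394.55 = 21.03 m.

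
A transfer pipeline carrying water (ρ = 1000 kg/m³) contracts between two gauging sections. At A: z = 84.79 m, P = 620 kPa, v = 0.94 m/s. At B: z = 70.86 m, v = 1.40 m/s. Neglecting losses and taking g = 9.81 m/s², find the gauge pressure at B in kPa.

Pressure head at A: ψ₁ = P₁/(ρg) = 620×1000 / (1000 × 9.81) = 63.20 m.
Velocity heads: v₁²/2g = 0.94²/19.62 = 0.045 m; v₂²/2g = 1.40²/19.62 = 0.100 m.
Total head H = z₁ + ψ₁ + v₁²/2g = 84.79 + 63.20 + 0.045 = 148.03 m.
ψ₂ = H − z₂ − v₂²/2g = 148.03 − 70.86 − 0.100 = 77.07 m.
P₂ = ρgψ₂ = 1000 × 9.81 × 77.07 ≈ 756 kPa.

P₂ ≈ 756 kPa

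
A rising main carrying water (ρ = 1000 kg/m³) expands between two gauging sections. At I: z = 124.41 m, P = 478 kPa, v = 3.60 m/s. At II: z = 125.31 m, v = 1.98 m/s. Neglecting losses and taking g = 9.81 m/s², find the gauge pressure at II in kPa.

P₂ ≈ 474 kPa

Pressure head at I: ψ₁ = P₁/(ρg) = 478×1000 / (1000 × 9.81) = 48.73 m.
Velocity heads: v₁²/2g = 3.60²/19.62 = 0.661 m; v₂²/2g = 1.98²/19.62 = 0.200 m.
Total head H = z₁ + ψ₁ + v₁²/2g = 124.41 + 48.73 + 0.661 = 173.80 m.
ψ₂ = H − z₂ − v₂²/2g = 173.80 − 125.31 − 0.200 = 48.29 m.
P₂ = ρgψ₂ = 1000 × 9.81 × 48.29 ≈ 474 kPa.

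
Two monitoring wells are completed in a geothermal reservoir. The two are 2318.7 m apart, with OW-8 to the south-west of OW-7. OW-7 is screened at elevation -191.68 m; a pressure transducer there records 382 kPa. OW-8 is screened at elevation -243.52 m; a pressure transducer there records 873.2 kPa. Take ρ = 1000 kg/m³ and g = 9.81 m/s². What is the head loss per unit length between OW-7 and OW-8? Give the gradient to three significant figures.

Pressure head at OW-7: ψ = P/(ρg) = 382×1000 / (1000 × 9.81) = 38.94 m.
Total head at OW-7: h = z + ψ = -191.68 + 38.94 = -152.74 m.
Pressure head at OW-8: ψ = P/(ρg) = 873.2×1000 / (1000 × 9.81) = 89.01 m.
Total head at OW-8: h = z + ψ = -243.52 + 89.01 = -154.51 m.
Head difference: h(OW-7) − h(OW-8) = -152.74 − (-154.51) = 1.77 m.
Hydraulic gradient: i = |Δh| / L = 1.77 / 2318.7 = 0.000763.

i ≈ 0.000763 m/m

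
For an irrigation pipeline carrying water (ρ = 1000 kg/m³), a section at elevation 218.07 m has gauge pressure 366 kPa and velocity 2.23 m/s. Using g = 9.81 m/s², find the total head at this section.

Pressure head ψ = P/(ρg) = 366×1000 / (1000 × 9.81) = 37.31 m.
Velocity head = v²/(2g) = 2.23² / (2 × 9.81) = 0.253 m.
h = z + ψ + v²/(2g) = 218.07 + 37.31 + 0.253 = 255.63 m.

h ≈ 255.63 m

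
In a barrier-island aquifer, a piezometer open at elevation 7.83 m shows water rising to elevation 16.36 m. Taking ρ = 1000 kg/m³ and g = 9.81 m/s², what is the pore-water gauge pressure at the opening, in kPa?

P ≈ 83.7 kPa

Pressure head ψ = h − z = 16.36 − 7.83 = 8.53 m.
P = ρgψ = 1000 × 9.81 × 8.53 = 83679 Pa ≈ 83.7 kPa.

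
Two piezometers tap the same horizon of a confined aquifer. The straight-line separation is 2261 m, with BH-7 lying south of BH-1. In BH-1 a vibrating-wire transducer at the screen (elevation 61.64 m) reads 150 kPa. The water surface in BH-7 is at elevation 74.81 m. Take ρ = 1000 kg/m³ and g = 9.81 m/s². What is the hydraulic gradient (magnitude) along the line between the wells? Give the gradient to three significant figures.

i ≈ 0.000938

Pressure head at BH-1: ψ = P/(ρg) = 150×1000 / (1000 × 9.81) = 15.29 m.
Total head at BH-1: h = z + ψ = 61.64 + 15.29 = 76.93 m.
Total head at BH-7: h = 74.81 m (water level in the piezometer is the total head).
Head difference: h(BH-1) − h(BH-7) = 76.93 − 74.81 = 2.12 m.
Hydraulic gradient: i = |Δh| / L = 2.12 / 2261 = 0.000938.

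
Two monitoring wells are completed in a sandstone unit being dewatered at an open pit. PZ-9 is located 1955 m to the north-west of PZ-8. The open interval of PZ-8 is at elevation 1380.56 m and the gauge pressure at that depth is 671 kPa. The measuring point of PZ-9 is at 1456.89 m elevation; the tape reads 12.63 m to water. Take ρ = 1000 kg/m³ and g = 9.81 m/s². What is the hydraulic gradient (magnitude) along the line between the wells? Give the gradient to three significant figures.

Pressure head at PZ-8: ψ = P/(ρg) = 671×1000 / (1000 × 9.81) = 68.40 m.
Total head at PZ-8: h = z + ψ = 1380.56 + 68.40 = 1448.96 m.
Total head at PZ-9: h = 1456.89 − 12.63 = 1444.26 m.
Head difference: h(PZ-8) − h(PZ-9) = 1448.96 − 1444.26 = 4.70 m.
Hydraulic gradient: i = |Δh| / L = 4.70 / 1955 = 0.00240.

i ≈ 0.00240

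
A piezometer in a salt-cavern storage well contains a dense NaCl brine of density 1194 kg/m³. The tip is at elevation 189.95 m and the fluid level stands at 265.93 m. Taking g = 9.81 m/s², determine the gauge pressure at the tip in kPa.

Pressure head ψ = h − z = 265.93 − 189.95 = 75.98 m.
P = ρgψ = 1194 × 9.81 × 75.98 = 889964 Pa ≈ 890 kPa.

P ≈ 890 kPa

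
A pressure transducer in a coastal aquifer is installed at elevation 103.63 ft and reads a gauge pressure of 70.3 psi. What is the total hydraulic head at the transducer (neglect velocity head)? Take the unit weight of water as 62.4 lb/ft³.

h ≈ 265.86 ft

ψ = 144·P/γ = 144 × 70.3 / 62.4 = 162.23 ft.
h = z + ψ = 103.63 + 162.23 = 265.86 ft.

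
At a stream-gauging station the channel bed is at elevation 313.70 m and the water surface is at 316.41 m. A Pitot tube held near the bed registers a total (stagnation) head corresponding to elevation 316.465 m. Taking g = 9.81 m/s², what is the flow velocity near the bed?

Near the bed, under hydrostatic conditions, the piezometric head (z + ψ) equals the free-surface elevation, 316.41 m.
Velocity head = total − piezometric = 316.465 − 316.41 = 0.055 m.
v = √(2g·h_v) = √(2 × 9.81 × 0.055) = 1.04 m/s.

v ≈ 1.04 m/s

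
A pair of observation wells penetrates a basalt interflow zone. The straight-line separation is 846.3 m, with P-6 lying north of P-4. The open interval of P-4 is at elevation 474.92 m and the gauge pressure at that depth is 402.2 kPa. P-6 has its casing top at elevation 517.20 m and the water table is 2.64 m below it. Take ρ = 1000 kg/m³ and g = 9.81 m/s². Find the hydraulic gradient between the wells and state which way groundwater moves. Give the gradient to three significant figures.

Pressure head at P-4: ψ = P/(ρg) = 402.2×1000 / (1000 × 9.81) = 41.00 m.
Total head at P-4: h = z + ψ = 474.92 + 41.00 = 515.92 m.
Total head at P-6: h = 517.20 − 2.64 = 514.56 m.
Head difference: h(P-4) − h(P-6) = 515.92 − 514.56 = 1.36 m.
Hydraulic gradient: i = |Δh| / L = 1.36 / 846.3 = 0.00161.
Flow is from higher to lower head: from P-4 toward P-6, i.e. toward the north.

i ≈ 0.00161; groundwater flows toward the north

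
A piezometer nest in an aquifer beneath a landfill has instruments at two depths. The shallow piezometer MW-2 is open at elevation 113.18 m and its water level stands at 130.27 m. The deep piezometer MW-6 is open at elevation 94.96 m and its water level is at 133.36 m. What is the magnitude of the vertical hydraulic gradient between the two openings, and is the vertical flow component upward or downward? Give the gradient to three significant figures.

Total head at MW-2: h = 130.27 m (water level in the standpipe).
Total head at MW-6: h = 133.36 m.
Δh = h(MW-2) − h(MW-6) = 130.27 − 133.36 = -3.09 m.
Vertical separation Δz = 113.18 − 94.96 = 18.22 m.
|i_v| = |Δh| / Δz = 3.09 / 18.22 = 0.170.
Head is higher in the deep piezometer, so vertical flow is upward (discharge condition).

|i_v| ≈ 0.170; vertical flow is upward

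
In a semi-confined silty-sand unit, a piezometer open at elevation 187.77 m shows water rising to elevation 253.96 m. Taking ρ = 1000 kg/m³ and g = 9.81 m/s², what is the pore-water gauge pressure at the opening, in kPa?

Pressure head ψ = h − z = 253.96 − 187.77 = 66.19 m.
P = ρgψ = 1000 × 9.81 × 66.19 = 649324 Pa ≈ 649 kPa.

P ≈ 649 kPa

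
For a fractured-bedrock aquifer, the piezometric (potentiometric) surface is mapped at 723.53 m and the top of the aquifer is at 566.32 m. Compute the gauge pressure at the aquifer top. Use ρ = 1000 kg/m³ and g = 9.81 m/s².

Pressure head at the aquifer top: ψ = h − z = 723.53 − 566.32 = 157.21 m.
P = ρgψ = 1000 × 9.81 × 157.21 = 1542230 Pa ≈ 1540 kPa.

P ≈ 1540 kPa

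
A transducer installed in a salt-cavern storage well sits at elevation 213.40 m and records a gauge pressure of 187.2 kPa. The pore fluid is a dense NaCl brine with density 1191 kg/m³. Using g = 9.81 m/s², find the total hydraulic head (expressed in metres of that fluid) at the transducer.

ψ = P/(ρg) = 187.2×1000 / (1191 × 9.81) = 16.02 m.
h = z + ψ = 213.40 + 16.02 = 229.42 m.

h ≈ 229.42 m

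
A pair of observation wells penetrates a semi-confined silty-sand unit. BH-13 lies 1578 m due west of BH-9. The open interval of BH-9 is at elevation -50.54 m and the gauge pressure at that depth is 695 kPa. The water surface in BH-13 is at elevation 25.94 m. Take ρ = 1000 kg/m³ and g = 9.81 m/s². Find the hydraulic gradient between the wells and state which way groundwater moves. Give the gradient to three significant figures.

i ≈ 0.00357; groundwater flows toward the east

Pressure head at BH-9: ψ = P/(ρg) = 695×1000 / (1000 × 9.81) = 70.85 m.
Total head at BH-9: h = z + ψ = -50.54 + 70.85 = 20.31 m.
Total head at BH-13: h = 25.94 m (water level in the piezometer is the total head).
Head difference: h(BH-9) − h(BH-13) = 20.31 − 25.94 = -5.63 m.
Hydraulic gradient: i = |Δh| / L = 5.63 / 1578 = 0.00357.
Flow is from higher to lower head: from BH-13 toward BH-9, i.e. toward the east.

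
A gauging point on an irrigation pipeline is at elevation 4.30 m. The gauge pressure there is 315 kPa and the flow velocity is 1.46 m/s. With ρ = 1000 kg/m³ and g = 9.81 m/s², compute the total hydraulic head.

Pressure head ψ = P/(ρg) = 315×1000 / (1000 × 9.81) = 32.11 m.
Velocity head = v²/(2g) = 1.46² / (2 × 9.81) = 0.109 m.
h = z + ψ + v²/(2g) = 4.30 + 32.11 + 0.109 = 36.52 m.

h ≈ 36.52 m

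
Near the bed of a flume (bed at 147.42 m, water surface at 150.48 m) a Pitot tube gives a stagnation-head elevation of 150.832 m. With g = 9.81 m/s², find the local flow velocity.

Near the bed, under hydrostatic conditions, the piezometric head (z + ψ) equals the free-surface elevation, 150.48 m.
Velocity head = total − piezometric = 150.832 − 150.48 = 0.352 m.
v = √(2g·h_v) = √(2 × 9.81 × 0.352) = 2.63 m/s.

v ≈ 2.63 m/s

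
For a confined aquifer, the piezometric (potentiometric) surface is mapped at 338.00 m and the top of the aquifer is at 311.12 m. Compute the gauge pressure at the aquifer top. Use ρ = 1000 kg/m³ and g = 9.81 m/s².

Pressure head at the aquifer top: ψ = h − z = 338.00 − 311.12 = 26.88 m.
P = ρgψ = 1000 × 9.81 × 26.88 = 263693 Pa ≈ 264 kPa.

P ≈ 264 kPa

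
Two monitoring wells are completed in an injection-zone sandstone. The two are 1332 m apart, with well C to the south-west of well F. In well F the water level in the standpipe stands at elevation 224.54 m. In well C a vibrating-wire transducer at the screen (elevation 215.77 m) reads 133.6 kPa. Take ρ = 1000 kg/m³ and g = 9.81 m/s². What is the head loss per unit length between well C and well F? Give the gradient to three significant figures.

i ≈ 0.00364 m/m

Total head at well F: h = 224.54 m (water level in the piezometer is the total head).
Pressure head at well C: ψ = P/(ρg) = 133.6×1000 / (1000 × 9.81) = 13.62 m.
Total head at well C: h = z + ψ = 215.77 + 13.62 = 229.39 m.
Head difference: h(well F) − h(well C) = 224.54 − 229.39 = -4.85 m.
Hydraulic gradient: i = |Δh| / L = 4.85 / 1332 = 0.00364.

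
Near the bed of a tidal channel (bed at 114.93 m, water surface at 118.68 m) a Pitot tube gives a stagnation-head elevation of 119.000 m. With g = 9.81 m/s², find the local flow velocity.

v ≈ 2.51 m/s

Near the bed, under hydrostatic conditions, the piezometric head (z + ψ) equals the free-surface elevation, 118.68 m.
Velocity head = total − piezometric = 119.000 − 118.68 = 0.320 m.
v = √(2g·h_v) = √(2 × 9.81 × 0.320) = 2.51 m/s.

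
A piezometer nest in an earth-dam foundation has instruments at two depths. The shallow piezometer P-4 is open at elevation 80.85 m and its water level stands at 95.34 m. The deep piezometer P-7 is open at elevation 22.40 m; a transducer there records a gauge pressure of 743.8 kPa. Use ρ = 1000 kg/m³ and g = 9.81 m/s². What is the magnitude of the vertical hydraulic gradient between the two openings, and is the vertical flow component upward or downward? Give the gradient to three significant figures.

|i_v| ≈ 0.0493; vertical flow is upward

Total head at P-4: h = 95.34 m (water level in the standpipe).
Pressure head at P-7: ψ = P/(ρg) = 743.8×1000 / (1000 × 9.81) = 75.82 m.
Total head at P-7: h = z + ψ = 22.40 + 75.82 = 98.22 m.
Δh = h(P-4) − h(P-7) = 95.34 − 98.22 = -2.88 m.
Vertical separation Δz = 80.85 − 22.40 = 58.45 m.
|i_v| = |Δh| / Δz = 2.88 / 58.45 = 0.0493.
Head is higher in the deep piezometer, so vertical flow is upward (discharge condition).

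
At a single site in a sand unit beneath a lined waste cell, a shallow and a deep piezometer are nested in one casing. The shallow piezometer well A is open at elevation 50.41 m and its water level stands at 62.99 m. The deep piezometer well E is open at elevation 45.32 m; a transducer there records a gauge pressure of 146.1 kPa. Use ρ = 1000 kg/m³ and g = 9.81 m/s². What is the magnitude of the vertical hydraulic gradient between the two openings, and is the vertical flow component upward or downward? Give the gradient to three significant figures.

Total head at well A: h = 62.99 m (water level in the standpipe).
Pressure head at well E: ψ = P/(ρg) = 146.1×1000 / (1000 × 9.81) = 14.89 m.
Total head at well E: h = z + ψ = 45.32 + 14.89 = 60.21 m.
Δh = h(well A) − h(well E) = 62.99 − 60.21 = 2.78 m.
Vertical separation Δz = 50.41 − 45.32 = 5.09 m.
|i_v| = |Δh| / Δz = 2.78 / 5.09 = 0.546.
Head is higher in the shallow piezometer, so vertical flow is downward (recharge condition).

|i_v| ≈ 0.546; vertical flow is downward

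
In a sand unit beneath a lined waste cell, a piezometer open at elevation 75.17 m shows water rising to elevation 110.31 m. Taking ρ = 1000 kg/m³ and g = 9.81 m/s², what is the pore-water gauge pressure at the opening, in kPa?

P ≈ 345 kPa

Pressure head ψ = h − z = 110.31 − 75.17 = 35.14 m.
P = ρgψ = 1000 × 9.81 × 35.14 = 344723 Pa ≈ 345 kPa.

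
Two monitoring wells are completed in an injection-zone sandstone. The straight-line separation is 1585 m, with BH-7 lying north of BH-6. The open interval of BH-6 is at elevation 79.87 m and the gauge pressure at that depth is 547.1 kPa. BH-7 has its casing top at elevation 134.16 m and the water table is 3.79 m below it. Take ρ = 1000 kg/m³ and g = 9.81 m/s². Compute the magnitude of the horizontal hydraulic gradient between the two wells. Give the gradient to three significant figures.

Pressure head at BH-6: ψ = P/(ρg) = 547.1×1000 / (1000 × 9.81) = 55.77 m.
Total head at BH-6: h = z + ψ = 79.87 + 55.77 = 135.64 m.
Total head at BH-7: h = 134.16 − 3.79 = 130.37 m.
Head difference: h(BH-6) − h(BH-7) = 135.64 − 130.37 = 5.27 m.
Hydraulic gradient: i = |Δh| / L = 5.27 / 1585 = 0.00332.

i ≈ 0.00332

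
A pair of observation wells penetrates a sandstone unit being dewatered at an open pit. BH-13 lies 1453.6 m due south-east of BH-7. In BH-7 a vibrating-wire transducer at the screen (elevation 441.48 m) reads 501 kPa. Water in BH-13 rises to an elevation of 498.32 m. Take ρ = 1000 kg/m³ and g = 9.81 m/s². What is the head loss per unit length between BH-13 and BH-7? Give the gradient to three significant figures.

i ≈ 0.00397 m/m

Pressure head at BH-7: ψ = P/(ρg) = 501×1000 / (1000 × 9.81) = 51.07 m.
Total head at BH-7: h = z + ψ = 441.48 + 51.07 = 492.55 m.
Total head at BH-13: h = 498.32 m (water level in the piezometer is the total head).
Head difference: h(BH-7) − h(BH-13) = 492.55 − 498.32 = -5.77 m.
Hydraulic gradient: i = |Δh| / L = 5.77 / 1453.6 = 0.00397.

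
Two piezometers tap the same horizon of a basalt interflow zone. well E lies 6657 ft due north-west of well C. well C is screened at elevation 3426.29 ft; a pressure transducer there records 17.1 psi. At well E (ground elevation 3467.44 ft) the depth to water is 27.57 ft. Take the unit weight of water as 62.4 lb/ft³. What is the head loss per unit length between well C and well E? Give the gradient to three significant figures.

i ≈ 0.00389 ft/ft

Pressure head at well C: ψ = 144·P/γ = 144 × 17.1 / 62.4 = 39.46 ft.
Total head at well C: h = z + ψ = 3426.29 + 39.46 = 3465.75 ft.
Total head at well E: h = 3467.44 − 27.57 = 3439.87 ft.
Head difference: h(well C) − h(well E) = 3465.75 − 3439.87 = 25.88 ft.
Hydraulic gradient: i = |Δh| / L = 25.88 / 6657 = 0.00389.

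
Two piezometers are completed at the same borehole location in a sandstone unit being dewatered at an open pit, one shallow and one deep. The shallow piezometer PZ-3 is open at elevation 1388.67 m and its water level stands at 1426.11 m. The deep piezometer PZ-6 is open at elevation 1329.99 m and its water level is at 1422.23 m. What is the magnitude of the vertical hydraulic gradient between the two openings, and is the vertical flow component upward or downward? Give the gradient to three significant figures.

Total head at PZ-3: h = 1426.11 m (water level in the standpipe).
Total head at PZ-6: h = 1422.23 m.
Δh = h(PZ-3) − h(PZ-6) = 1426.11 − 1422.23 = 3.88 m.
Vertical separation Δz = 1388.67 − 1329.99 = 58.68 m.
|i_v| = |Δh| / Δz = 3.88 / 58.68 = 0.0661.
Head is higher in the shallow piezometer, so vertical flow is downward (recharge condition).

|i_v| ≈ 0.0661; vertical flow is downward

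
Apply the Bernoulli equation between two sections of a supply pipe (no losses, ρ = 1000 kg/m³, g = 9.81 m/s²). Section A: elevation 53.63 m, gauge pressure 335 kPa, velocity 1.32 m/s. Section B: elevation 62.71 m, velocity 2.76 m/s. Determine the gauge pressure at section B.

Pressure head at A: ψ₁ = P₁/(ρg) = 335×1000 / (1000 × 9.81) = 34.15 m.
Velocity heads: v₁²/2g = 1.32²/19.62 = 0.089 m; v₂²/2g = 2.76²/19.62 = 0.388 m.
Total head H = z₁ + ψ₁ + v₁²/2g = 53.63 + 34.15 + 0.089 = 87.87 m.
ψ₂ = H − z₂ − v₂²/2g = 87.87 − 62.71 − 0.388 = 24.77 m.
P₂ = ρgψ₂ = 1000 × 9.81 × 24.77 ≈ 243 kPa.

P₂ ≈ 243 kPa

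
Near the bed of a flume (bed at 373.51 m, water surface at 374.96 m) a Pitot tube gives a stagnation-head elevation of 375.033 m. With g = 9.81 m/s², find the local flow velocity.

Near the bed, under hydrostatic conditions, the piezometric head (z + ψ) equals the free-surface elevation, 374.96 m.
Velocity head = total − piezometric = 375.033 − 374.96 = 0.073 m.
v = √(2g·h_v) = √(2 × 9.81 × 0.073) = 1.20 m/s.

v ≈ 1.20 m/s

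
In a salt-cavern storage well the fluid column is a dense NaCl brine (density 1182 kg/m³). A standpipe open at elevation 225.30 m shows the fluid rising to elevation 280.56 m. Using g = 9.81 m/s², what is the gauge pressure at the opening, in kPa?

Pressure head ψ = h − z = 280.56 − 225.30 = 55.26 m.
P = ρgψ = 1182 × 9.81 × 55.26 = 640763 Pa ≈ 641 kPa.

P ≈ 641 kPa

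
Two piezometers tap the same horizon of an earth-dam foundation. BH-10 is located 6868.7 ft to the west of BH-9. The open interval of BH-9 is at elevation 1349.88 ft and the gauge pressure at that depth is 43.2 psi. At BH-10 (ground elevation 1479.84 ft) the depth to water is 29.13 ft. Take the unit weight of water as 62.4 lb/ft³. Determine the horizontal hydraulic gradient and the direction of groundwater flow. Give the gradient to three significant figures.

Pressure head at BH-9: ψ = 144·P/γ = 144 × 43.2 / 62.4 = 99.69 ft.
Total head at BH-9: h = z + ψ = 1349.88 + 99.69 = 1449.57 ft.
Total head at BH-10: h = 1479.84 − 29.13 = 1450.71 ft.
Head difference: h(BH-9) − h(BH-10) = 1449.57 − 1450.71 = -1.14 ft.
Hydraulic gradient: i = |Δh| / L = 1.14 / 6868.7 = 0.000166.
Flow is from higher to lower head: from BH-10 toward BH-9, i.e. toward the east.

i ≈ 0.000166; groundwater flows toward the east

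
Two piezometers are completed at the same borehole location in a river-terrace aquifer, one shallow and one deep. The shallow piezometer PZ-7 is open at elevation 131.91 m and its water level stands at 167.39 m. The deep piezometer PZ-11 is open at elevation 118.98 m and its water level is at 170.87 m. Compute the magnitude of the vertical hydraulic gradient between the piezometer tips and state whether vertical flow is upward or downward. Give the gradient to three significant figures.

|i_v| ≈ 0.269; vertical flow is upward

Total head at PZ-7: h = 167.39 m (water level in the standpipe).
Total head at PZ-11: h = 170.87 m.
Δh = h(PZ-7) − h(PZ-11) = 167.39 − 170.87 = -3.48 m.
Vertical separation Δz = 131.91 − 118.98 = 12.93 m.
|i_v| = |Δh| / Δz = 3.48 / 12.93 = 0.269.
Head is higher in the deep piezometer, so vertical flow is upward (discharge condition).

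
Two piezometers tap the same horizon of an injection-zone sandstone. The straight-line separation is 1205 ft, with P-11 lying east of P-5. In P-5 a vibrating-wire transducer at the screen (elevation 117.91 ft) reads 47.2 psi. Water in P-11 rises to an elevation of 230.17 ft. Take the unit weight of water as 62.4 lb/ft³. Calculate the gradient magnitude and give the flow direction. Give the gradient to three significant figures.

Pressure head at P-5: ψ = 144·P/γ = 144 × 47.2 / 62.4 = 108.92 ft.
Total head at P-5: h = z + ψ = 117.91 + 108.92 = 226.83 ft.
Total head at P-11: h = 230.17 ft (water level in the piezometer is the total head).
Head difference: h(P-5) − h(P-11) = 226.83 − 230.17 = -3.34 ft.
Hydraulic gradient: i = |Δh| / L = 3.34 / 1205 = 0.00277.
Flow is from higher to lower head: from P-11 toward P-5, i.e. toward the west.

i ≈ 0.00277; groundwater flows toward the west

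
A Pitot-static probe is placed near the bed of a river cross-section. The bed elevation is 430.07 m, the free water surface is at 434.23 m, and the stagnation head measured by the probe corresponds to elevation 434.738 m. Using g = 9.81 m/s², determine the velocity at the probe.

Near the bed, under hydrostatic conditions, the piezometric head (z + ψ) equals the free-surface elevation, 434.23 m.
Velocity head = total − piezometric = 434.738 − 434.23 = 0.508 m.
v = √(2g·h_v) = √(2 × 9.81 × 0.508) = 3.16 m/s.

v ≈ 3.16 m/s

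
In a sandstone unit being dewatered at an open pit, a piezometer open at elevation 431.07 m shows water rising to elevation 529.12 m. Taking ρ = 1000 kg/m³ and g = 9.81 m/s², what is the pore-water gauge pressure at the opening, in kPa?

P ≈ 962 kPa

Pressure head ψ = h − z = 529.12 − 431.07 = 98.05 m.
P = ρgψ = 1000 × 9.81 × 98.05 = 961870 Pa ≈ 962 kPa.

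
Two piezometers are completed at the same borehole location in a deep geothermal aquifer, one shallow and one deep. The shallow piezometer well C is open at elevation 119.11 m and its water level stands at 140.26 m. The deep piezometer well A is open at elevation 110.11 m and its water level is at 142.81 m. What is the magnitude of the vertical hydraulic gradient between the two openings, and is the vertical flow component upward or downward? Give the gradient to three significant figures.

|i_v| ≈ 0.283; vertical flow is upward

Total head at well C: h = 140.26 m (water level in the standpipe).
Total head at well A: h = 142.81 m.
Δh = h(well C) − h(well A) = 140.26 − 142.81 = -2.55 m.
Vertical separation Δz = 119.11 − 110.11 = 9.00 m.
|i_v| = |Δh| / Δz = 2.55 / 9.00 = 0.283.
Head is higher in the deep piezometer, so vertical flow is upward (discharge condition).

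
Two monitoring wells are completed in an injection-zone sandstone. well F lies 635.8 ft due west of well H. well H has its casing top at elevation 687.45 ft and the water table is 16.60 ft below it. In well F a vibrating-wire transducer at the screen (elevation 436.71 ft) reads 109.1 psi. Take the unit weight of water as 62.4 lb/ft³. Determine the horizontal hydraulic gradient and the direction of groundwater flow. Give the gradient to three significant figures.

i ≈ 0.0277; groundwater flows toward the east

Total head at well H: h = 687.45 − 16.60 = 670.85 ft.
Pressure head at well F: ψ = 144·P/γ = 144 × 109.1 / 62.4 = 251.77 ft.
Total head at well F: h = z + ψ = 436.71 + 251.77 = 688.48 ft.
Head difference: h(well H) − h(well F) = 670.85 − 688.48 = -17.63 ft.
Hydraulic gradient: i = |Δh| / L = 17.63 / 635.8 = 0.0277.
Flow is from higher to lower head: from well F toward well H, i.e. toward the east.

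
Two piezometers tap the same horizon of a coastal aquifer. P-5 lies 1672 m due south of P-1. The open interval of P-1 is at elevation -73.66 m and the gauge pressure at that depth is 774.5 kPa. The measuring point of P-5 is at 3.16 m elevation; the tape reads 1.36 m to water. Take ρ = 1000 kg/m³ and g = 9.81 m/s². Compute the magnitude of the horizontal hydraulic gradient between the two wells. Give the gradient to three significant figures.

Pressure head at P-1: ψ = P/(ρg) = 774.5×1000 / (1000 × 9.81) = 78.95 m.
Total head at P-1: h = z + ψ = -73.66 + 78.95 = 5.29 m.
Total head at P-5: h = 3.16 − 1.36 = 1.80 m.
Head difference: h(P-1) − h(P-5) = 5.29 − 1.80 = 3.49 m.
Hydraulic gradient: i = |Δh| / L = 3.49 / 1672 = 0.00209.

i ≈ 0.00209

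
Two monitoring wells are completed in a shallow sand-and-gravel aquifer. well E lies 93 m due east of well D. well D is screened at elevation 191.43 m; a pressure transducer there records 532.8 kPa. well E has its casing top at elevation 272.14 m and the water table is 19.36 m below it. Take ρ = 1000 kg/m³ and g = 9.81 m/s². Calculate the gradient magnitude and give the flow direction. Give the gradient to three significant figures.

i ≈ 0.0757; groundwater flows toward the west

Pressure head at well D: ψ = P/(ρg) = 532.8×1000 / (1000 × 9.81) = 54.31 m.
Total head at well D: h = z + ψ = 191.43 + 54.31 = 245.74 m.
Total head at well E: h = 272.14 − 19.36 = 252.78 m.
Head difference: h(well D) − h(well E) = 245.74 − 252.78 = -7.04 m.
Hydraulic gradient: i = |Δh| / L = 7.04 / 93 = 0.0757.
Flow is from higher to lower head: from well E toward well D, i.e. toward the west.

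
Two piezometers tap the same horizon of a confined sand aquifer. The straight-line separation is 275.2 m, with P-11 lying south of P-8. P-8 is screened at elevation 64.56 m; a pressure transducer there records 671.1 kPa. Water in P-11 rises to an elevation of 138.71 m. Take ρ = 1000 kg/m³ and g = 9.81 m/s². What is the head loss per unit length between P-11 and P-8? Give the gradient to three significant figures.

i ≈ 0.0209 m/m

Pressure head at P-8: ψ = P/(ρg) = 671.1×1000 / (1000 × 9.81) = 68.41 m.
Total head at P-8: h = z + ψ = 64.56 + 68.41 = 132.97 m.
Total head at P-11: h = 138.71 m (water level in the piezometer is the total head).
Head difference: h(P-8) − h(P-11) = 132.97 − 138.71 = -5.74 m.
Hydraulic gradient: i = |Δh| / L = 5.74 / 275.2 = 0.0209.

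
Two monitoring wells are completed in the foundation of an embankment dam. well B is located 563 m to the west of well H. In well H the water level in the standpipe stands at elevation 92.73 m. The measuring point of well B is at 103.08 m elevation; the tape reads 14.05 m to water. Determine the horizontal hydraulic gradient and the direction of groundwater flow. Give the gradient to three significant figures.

i ≈ 0.00657; groundwater flows toward the west

Total head at well H: h = 92.73 m (water level in the piezometer is the total head).
Total head at well B: h = 103.08 − 14.05 = 89.03 m.
Head difference: h(well H) − h(well B) = 92.73 − 89.03 = 3.70 m.
Hydraulic gradient: i = |Δh| / L = 3.70 / 563 = 0.00657.
Flow is from higher to lower head: from well H toward well B, i.e. toward the west.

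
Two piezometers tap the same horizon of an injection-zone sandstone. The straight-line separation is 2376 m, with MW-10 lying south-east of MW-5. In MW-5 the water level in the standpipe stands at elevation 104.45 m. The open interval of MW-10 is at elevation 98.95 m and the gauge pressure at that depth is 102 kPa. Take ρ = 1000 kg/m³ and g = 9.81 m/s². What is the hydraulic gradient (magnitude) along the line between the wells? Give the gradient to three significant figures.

i ≈ 0.00206

Total head at MW-5: h = 104.45 m (water level in the piezometer is the total head).
Pressure head at MW-10: ψ = P/(ρg) = 102×1000 / (1000 × 9.81) = 10.40 m.
Total head at MW-10: h = z + ψ = 98.95 + 10.40 = 109.35 m.
Head difference: h(MW-5) − h(MW-10) = 104.45 − 109.35 = -4.90 m.
Hydraulic gradient: i = |Δh| / L = 4.90 / 2376 = 0.00206.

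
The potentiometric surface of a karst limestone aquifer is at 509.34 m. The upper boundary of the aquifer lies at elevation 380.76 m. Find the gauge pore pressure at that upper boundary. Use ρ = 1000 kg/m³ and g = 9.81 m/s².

Pressure head at the aquifer top: ψ = h − z = 509.34 − 380.76 = 128.58 m.
P = ρgψ = 1000 × 9.81 × 128.58 = 1261370 Pa ≈ 1260 kPa.

P ≈ 1260 kPa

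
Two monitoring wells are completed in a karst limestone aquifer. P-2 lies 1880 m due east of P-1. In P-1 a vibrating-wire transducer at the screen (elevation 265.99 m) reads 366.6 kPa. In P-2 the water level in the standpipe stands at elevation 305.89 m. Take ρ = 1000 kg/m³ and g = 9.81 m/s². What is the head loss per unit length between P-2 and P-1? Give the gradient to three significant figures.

i ≈ 0.00135 m/m

Pressure head at P-1: ψ = P/(ρg) = 366.6×1000 / (1000 × 9.81) = 37.37 m.
Total head at P-1: h = z + ψ = 265.99 + 37.37 = 303.36 m.
Total head at P-2: h = 305.89 m (water level in the piezometer is the total head).
Head difference: h(P-1) − h(P-2) = 303.36 − 305.89 = -2.53 m.
Hydraulic gradient: i = |Δh| / L = 2.53 / 1880 = 0.00135.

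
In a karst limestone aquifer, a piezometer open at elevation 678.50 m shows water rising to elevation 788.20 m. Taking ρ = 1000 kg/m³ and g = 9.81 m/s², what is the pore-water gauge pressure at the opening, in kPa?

Pressure head ψ = h − z = 788.20 − 678.50 = 109.70 m.
P = ρgψ = 1000 × 9.81 × 109.70 = 1076157 Pa ≈ 1080 kPa.

P ≈ 1080 kPa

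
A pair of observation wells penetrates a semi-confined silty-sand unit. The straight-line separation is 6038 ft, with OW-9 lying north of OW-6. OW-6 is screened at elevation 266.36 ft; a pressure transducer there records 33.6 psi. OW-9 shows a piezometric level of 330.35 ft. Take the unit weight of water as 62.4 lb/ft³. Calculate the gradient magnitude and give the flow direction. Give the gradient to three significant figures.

Pressure head at OW-6: ψ = 144·P/γ = 144 × 33.6 / 62.4 = 77.54 ft.
Total head at OW-6: h = z + ψ = 266.36 + 77.54 = 343.90 ft.
Total head at OW-9: h = 330.35 ft (water level in the piezometer is the total head).
Head difference: h(OW-6) − h(OW-9) = 343.90 − 330.35 = 13.55 ft.
Hydraulic gradient: i = |Δh| / L = 13.55 / 6038 = 0.00224.
Flow is from higher to lower head: from OW-6 toward OW-9, i.e. toward the north.

i ≈ 0.00224; groundwater flows toward the north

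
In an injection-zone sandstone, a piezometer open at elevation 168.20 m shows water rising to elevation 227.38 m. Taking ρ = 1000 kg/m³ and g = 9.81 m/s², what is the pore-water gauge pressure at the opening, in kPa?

Pressure head ψ = h − z = 227.38 − 168.20 = 59.18 m.
P = ρgψ = 1000 × 9.81 × 59.18 = 580556 Pa ≈ 581 kPa.

P ≈ 581 kPa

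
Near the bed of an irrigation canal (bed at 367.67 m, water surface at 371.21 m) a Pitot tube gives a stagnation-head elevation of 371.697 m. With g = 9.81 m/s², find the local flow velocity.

v ≈ 3.09 m/s

Near the bed, under hydrostatic conditions, the piezometric head (z + ψ) equals the free-surface elevation, 371.21 m.
Velocity head = total − piezometric = 371.697 − 371.21 = 0.487 m.
v = √(2g·h_v) = √(2 × 9.81 × 0.487) = 3.09 m/s.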